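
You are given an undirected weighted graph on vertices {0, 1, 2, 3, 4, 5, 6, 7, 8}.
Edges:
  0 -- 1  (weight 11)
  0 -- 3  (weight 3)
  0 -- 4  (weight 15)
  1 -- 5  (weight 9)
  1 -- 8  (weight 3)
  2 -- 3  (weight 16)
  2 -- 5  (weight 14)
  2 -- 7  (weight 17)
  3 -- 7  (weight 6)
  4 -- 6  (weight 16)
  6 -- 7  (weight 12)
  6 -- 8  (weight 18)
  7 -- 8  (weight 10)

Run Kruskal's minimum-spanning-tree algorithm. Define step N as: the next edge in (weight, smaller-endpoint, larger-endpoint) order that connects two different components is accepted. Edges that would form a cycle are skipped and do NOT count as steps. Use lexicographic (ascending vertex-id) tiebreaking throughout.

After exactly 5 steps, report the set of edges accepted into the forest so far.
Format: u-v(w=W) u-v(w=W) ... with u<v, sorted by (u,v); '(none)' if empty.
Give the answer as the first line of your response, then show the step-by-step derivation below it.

0-3(w=3) 1-5(w=9) 1-8(w=3) 3-7(w=6) 7-8(w=10)

step 1: add edge 0-3 (w=3); MST = {0-3(w=3)}
step 2: add edge 1-8 (w=3); MST = {0-3(w=3) 1-8(w=3)}
step 3: add edge 3-7 (w=6); MST = {0-3(w=3) 1-8(w=3) 3-7(w=6)}
step 4: add edge 1-5 (w=9); MST = {0-3(w=3) 1-5(w=9) 1-8(w=3) 3-7(w=6)}
step 5: add edge 7-8 (w=10); MST = {0-3(w=3) 1-5(w=9) 1-8(w=3) 3-7(w=6) 7-8(w=10)}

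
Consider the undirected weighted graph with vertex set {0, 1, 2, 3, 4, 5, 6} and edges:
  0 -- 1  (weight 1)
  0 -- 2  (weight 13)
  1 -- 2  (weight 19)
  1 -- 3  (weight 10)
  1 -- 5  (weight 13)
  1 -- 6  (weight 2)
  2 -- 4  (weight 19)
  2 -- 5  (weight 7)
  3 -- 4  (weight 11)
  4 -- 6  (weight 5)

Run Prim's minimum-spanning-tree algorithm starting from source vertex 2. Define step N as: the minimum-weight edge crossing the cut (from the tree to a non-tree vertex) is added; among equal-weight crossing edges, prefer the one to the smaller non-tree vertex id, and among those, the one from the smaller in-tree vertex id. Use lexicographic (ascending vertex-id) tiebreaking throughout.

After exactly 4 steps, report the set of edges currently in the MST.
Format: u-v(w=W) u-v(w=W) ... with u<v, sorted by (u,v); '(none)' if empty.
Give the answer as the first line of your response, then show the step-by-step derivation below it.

0-1(w=1) 0-2(w=13) 1-6(w=2) 2-5(w=7)

step 1: add edge 2-5 (w=7); MST = {2-5(w=7)}
step 2: add edge 0-2 (w=13); MST = {0-2(w=13) 2-5(w=7)}
step 3: add edge 0-1 (w=1); MST = {0-1(w=1) 0-2(w=13) 2-5(w=7)}
step 4: add edge 1-6 (w=2); MST = {0-1(w=1) 0-2(w=13) 1-6(w=2) 2-5(w=7)}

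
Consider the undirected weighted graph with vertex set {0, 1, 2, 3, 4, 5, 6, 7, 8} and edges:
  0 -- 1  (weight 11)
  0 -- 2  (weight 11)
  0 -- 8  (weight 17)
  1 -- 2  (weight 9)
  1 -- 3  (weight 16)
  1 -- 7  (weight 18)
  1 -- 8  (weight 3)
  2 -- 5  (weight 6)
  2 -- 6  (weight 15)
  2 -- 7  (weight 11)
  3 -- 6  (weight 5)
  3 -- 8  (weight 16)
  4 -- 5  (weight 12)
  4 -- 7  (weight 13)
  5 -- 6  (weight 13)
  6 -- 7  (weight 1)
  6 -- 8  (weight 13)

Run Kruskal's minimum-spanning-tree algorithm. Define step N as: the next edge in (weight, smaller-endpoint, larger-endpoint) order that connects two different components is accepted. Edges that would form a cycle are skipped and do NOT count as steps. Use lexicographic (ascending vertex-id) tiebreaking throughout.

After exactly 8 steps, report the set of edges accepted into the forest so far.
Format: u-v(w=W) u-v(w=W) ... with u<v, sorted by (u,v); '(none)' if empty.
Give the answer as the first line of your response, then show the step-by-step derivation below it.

0-1(w=11) 1-2(w=9) 1-8(w=3) 2-5(w=6) 2-7(w=11) 3-6(w=5) 4-5(w=12) 6-7(w=1)

step 1: add edge 6-7 (w=1); MST = {6-7(w=1)}
step 2: add edge 1-8 (w=3); MST = {1-8(w=3) 6-7(w=1)}
step 3: add edge 3-6 (w=5); MST = {1-8(w=3) 3-6(w=5) 6-7(w=1)}
step 4: add edge 2-5 (w=6); MST = {1-8(w=3) 2-5(w=6) 3-6(w=5) 6-7(w=1)}
step 5: add edge 1-2 (w=9); MST = {1-2(w=9) 1-8(w=3) 2-5(w=6) 3-6(w=5) 6-7(w=1)}
step 6: add edge 0-1 (w=11); MST = {0-1(w=11) 1-2(w=9) 1-8(w=3) 2-5(w=6) 3-6(w=5) 6-7(w=1)}
step 7: add edge 2-7 (w=11); MST = {0-1(w=11) 1-2(w=9) 1-8(w=3) 2-5(w=6) 2-7(w=11) 3-6(w=5) 6-7(w=1)}
step 8: add edge 4-5 (w=12); MST = {0-1(w=11) 1-2(w=9) 1-8(w=3) 2-5(w=6) 2-7(w=11) 3-6(w=5) 4-5(w=12) 6-7(w=1)}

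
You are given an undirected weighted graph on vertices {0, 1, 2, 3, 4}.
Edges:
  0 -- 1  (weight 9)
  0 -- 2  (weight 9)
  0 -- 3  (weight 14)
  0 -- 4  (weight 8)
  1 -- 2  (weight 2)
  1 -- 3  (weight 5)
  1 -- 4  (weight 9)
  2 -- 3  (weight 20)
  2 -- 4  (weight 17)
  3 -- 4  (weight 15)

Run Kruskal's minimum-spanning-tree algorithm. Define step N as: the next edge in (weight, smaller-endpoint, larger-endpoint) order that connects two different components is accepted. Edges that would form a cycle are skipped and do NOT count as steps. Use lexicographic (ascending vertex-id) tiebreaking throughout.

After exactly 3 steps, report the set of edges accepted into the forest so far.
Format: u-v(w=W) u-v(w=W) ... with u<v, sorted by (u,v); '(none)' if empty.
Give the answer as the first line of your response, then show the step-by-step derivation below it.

0-4(w=8) 1-2(w=2) 1-3(w=5)

step 1: add edge 1-2 (w=2); MST = {1-2(w=2)}
step 2: add edge 1-3 (w=5); MST = {1-2(w=2) 1-3(w=5)}
step 3: add edge 0-4 (w=8); MST = {0-4(w=8) 1-2(w=2) 1-3(w=5)}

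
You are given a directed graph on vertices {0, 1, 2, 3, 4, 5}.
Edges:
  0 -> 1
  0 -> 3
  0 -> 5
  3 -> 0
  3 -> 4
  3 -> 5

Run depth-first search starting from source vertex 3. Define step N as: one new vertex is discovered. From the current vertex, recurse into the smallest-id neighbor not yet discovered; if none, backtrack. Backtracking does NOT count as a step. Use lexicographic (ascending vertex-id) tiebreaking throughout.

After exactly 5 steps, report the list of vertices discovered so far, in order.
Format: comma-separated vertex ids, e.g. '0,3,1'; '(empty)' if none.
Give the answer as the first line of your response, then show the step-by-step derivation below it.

3,0,1,5,4

step 1: discover 3; path=3; order=3
step 2: discover 0; path=3>0; order=3,0
step 3: discover 1; path=3>0>1; order=3,0,1
step 4: discover 5; path=3>0>5; order=3,0,1,5
step 5: discover 4; path=3>4; order=3,0,1,5,4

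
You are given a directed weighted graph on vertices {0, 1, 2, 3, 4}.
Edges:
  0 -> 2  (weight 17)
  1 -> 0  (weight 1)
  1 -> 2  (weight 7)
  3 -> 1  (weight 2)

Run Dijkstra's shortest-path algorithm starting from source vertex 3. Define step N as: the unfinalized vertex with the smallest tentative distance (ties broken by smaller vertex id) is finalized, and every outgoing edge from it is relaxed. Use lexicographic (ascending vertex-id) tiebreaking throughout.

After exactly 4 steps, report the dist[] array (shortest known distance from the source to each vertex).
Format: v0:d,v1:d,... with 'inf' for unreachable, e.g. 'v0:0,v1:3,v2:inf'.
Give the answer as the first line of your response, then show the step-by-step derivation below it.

v0:3,v1:2,v2:9,v3:0,v4:inf

step 1: dist = v0:inf,v1:2,v2:inf,v3:0,v4:inf
step 2: dist = v0:3,v1:2,v2:9,v3:0,v4:inf
step 3: dist = v0:3,v1:2,v2:9,v3:0,v4:inf
step 4: dist = v0:3,v1:2,v2:9,v3:0,v4:inf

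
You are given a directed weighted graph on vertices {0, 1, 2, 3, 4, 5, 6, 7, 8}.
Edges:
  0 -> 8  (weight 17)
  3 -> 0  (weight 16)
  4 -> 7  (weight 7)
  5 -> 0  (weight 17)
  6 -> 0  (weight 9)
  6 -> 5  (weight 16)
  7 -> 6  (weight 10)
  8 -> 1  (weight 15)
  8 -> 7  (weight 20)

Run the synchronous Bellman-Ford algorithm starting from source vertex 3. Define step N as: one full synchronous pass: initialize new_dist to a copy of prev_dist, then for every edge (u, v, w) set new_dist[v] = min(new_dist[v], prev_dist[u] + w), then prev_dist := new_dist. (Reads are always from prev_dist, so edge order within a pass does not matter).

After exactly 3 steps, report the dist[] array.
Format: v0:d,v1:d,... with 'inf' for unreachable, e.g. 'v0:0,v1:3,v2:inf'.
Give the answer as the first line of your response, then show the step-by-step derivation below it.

v0:16,v1:48,v2:inf,v3:0,v4:inf,v5:inf,v6:inf,v7:53,v8:33

step 1: dist = v0:16,v1:inf,v2:inf,v3:0,v4:inf,v5:inf,v6:inf,v7:inf,v8:inf
step 2: dist = v0:16,v1:inf,v2:inf,v3:0,v4:inf,v5:inf,v6:inf,v7:inf,v8:33
step 3: dist = v0:16,v1:48,v2:inf,v3:0,v4:inf,v5:inf,v6:inf,v7:53,v8:33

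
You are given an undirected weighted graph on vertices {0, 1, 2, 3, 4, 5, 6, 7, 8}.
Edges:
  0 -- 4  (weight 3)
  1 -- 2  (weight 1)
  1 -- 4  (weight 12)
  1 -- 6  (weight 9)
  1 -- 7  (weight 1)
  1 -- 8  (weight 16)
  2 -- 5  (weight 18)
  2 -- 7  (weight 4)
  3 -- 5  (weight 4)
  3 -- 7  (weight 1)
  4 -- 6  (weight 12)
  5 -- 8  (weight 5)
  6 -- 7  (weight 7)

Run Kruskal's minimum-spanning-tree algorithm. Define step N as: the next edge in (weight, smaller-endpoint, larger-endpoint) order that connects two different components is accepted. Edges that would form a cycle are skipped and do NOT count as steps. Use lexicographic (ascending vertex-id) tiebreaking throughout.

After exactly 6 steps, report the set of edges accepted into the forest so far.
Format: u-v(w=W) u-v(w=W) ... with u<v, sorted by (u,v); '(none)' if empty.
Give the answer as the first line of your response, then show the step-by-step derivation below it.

0-4(w=3) 1-2(w=1) 1-7(w=1) 3-5(w=4) 3-7(w=1) 5-8(w=5)

step 1: add edge 1-2 (w=1); MST = {1-2(w=1)}
step 2: add edge 1-7 (w=1); MST = {1-2(w=1) 1-7(w=1)}
step 3: add edge 3-7 (w=1); MST = {1-2(w=1) 1-7(w=1) 3-7(w=1)}
step 4: add edge 0-4 (w=3); MST = {0-4(w=3) 1-2(w=1) 1-7(w=1) 3-7(w=1)}
step 5: add edge 3-5 (w=4); MST = {0-4(w=3) 1-2(w=1) 1-7(w=1) 3-5(w=4) 3-7(w=1)}
step 6: add edge 5-8 (w=5); MST = {0-4(w=3) 1-2(w=1) 1-7(w=1) 3-5(w=4) 3-7(w=1) 5-8(w=5)}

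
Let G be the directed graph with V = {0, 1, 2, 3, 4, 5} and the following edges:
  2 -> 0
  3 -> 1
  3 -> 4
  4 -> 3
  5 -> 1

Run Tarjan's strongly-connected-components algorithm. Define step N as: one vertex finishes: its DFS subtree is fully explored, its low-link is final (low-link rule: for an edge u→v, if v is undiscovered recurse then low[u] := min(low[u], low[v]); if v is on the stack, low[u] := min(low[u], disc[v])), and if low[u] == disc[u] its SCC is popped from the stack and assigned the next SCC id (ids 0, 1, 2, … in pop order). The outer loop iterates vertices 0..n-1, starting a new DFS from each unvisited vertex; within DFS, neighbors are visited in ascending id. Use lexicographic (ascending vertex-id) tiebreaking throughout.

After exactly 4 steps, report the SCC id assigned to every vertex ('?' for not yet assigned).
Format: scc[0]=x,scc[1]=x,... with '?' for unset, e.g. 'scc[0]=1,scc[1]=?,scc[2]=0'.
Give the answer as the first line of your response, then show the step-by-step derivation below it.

scc[0]=0,scc[1]=1,scc[2]=2,scc[3]=?,scc[4]=?,scc[5]=?

step 1: low=(low[0]=0,low[1]=?,low[2]=?,low[3]=?,low[4]=?,low[5]=?); scc=(scc[0]=0,scc[1]=?,scc[2]=?,scc[3]=?,scc[4]=?,scc[5]=?)
step 2: low=(low[0]=0,low[1]=1,low[2]=?,low[3]=?,low[4]=?,low[5]=?); scc=(scc[0]=0,scc[1]=1,scc[2]=?,scc[3]=?,scc[4]=?,scc[5]=?)
step 3: low=(low[0]=0,low[1]=1,low[2]=2,low[3]=?,low[4]=?,low[5]=?); scc=(scc[0]=0,scc[1]=1,scc[2]=2,scc[3]=?,scc[4]=?,scc[5]=?)
step 4: low=(low[0]=0,low[1]=1,low[2]=2,low[3]=3,low[4]=3,low[5]=?); scc=(scc[0]=0,scc[1]=1,scc[2]=2,scc[3]=?,scc[4]=?,scc[5]=?)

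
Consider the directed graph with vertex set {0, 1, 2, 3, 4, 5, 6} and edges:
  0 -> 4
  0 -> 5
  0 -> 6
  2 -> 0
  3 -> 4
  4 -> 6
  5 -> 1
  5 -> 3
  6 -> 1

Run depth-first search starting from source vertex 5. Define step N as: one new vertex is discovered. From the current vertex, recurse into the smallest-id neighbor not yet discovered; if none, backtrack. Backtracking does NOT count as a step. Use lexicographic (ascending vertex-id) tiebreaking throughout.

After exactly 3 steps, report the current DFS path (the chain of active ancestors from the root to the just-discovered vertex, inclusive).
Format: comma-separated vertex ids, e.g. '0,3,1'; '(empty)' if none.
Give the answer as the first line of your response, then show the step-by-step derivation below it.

5,3

step 1: discover 5; path=5; order=5
step 2: discover 1; path=5>1; order=5,1
step 3: discover 3; path=5>3; order=5,1,3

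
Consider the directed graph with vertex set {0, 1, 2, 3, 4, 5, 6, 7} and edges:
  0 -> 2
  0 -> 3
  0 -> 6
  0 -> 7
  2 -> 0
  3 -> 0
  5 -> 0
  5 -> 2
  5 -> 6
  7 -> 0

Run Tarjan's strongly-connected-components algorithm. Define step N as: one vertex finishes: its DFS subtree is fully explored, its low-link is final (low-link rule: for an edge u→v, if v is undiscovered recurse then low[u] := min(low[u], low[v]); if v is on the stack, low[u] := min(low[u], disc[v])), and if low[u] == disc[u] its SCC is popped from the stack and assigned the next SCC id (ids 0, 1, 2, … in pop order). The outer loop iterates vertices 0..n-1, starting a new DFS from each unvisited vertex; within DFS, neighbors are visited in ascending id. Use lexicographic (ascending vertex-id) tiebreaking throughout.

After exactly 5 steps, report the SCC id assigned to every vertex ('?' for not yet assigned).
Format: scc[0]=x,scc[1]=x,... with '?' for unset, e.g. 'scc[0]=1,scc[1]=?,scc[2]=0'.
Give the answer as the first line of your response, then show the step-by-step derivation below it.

scc[0]=1,scc[1]=?,scc[2]=1,scc[3]=1,scc[4]=?,scc[5]=?,scc[6]=0,scc[7]=1

step 1: low=(low[0]=0,low[1]=?,low[2]=0,low[3]=?,low[4]=?,low[5]=?,low[6]=?,low[7]=?); scc=(scc[0]=?,scc[1]=?,scc[2]=?,scc[3]=?,scc[4]=?,scc[5]=?,scc[6]=?,scc[7]=?)
step 2: low=(low[0]=0,low[1]=?,low[2]=0,low[3]=0,low[4]=?,low[5]=?,low[6]=?,low[7]=?); scc=(scc[0]=?,scc[1]=?,scc[2]=?,scc[3]=?,scc[4]=?,scc[5]=?,scc[6]=?,scc[7]=?)
step 3: low=(low[0]=0,low[1]=?,low[2]=0,low[3]=0,low[4]=?,low[5]=?,low[6]=3,low[7]=?); scc=(scc[0]=?,scc[1]=?,scc[2]=?,scc[3]=?,scc[4]=?,scc[5]=?,scc[6]=0,scc[7]=?)
step 4: low=(low[0]=0,low[1]=?,low[2]=0,low[3]=0,low[4]=?,low[5]=?,low[6]=3,low[7]=0); scc=(scc[0]=?,scc[1]=?,scc[2]=?,scc[3]=?,scc[4]=?,scc[5]=?,scc[6]=0,scc[7]=?)
step 5: low=(low[0]=0,low[1]=?,low[2]=0,low[3]=0,low[4]=?,low[5]=?,low[6]=3,low[7]=0); scc=(scc[0]=1,scc[1]=?,scc[2]=1,scc[3]=1,scc[4]=?,scc[5]=?,scc[6]=0,scc[7]=1)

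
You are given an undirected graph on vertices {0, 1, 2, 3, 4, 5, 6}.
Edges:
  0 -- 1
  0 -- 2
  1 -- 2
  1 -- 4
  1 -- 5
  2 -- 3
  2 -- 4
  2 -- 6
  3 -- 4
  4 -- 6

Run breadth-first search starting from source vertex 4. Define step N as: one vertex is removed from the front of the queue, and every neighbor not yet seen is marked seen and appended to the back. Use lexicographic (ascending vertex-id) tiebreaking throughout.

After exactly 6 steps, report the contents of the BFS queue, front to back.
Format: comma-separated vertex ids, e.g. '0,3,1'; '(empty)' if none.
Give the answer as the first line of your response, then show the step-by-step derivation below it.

5

step 1: dequeue 4; queue=[1,2,3,6]; order=4
step 2: dequeue 1; queue=[2,3,6,0,5]; order=4,1
step 3: dequeue 2; queue=[3,6,0,5]; order=4,1,2
step 4: dequeue 3; queue=[6,0,5]; order=4,1,2,3
step 5: dequeue 6; queue=[0,5]; order=4,1,2,3,6
step 6: dequeue 0; queue=[5]; order=4,1,2,3,6,0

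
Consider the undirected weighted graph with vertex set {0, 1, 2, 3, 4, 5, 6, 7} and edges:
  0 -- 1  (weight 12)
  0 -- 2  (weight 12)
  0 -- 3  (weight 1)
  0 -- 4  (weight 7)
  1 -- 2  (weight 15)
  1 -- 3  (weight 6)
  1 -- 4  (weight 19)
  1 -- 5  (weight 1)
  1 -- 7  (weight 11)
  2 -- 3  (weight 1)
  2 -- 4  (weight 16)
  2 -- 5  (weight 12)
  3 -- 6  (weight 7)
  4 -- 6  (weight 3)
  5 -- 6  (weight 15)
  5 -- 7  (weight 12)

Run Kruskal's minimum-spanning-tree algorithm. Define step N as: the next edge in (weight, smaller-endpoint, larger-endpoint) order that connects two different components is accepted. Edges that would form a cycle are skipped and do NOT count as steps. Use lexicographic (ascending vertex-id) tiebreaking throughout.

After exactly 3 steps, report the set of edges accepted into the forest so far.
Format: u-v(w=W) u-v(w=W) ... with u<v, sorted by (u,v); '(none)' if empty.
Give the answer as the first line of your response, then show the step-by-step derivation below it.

0-3(w=1) 1-5(w=1) 2-3(w=1)

step 1: add edge 0-3 (w=1); MST = {0-3(w=1)}
step 2: add edge 1-5 (w=1); MST = {0-3(w=1) 1-5(w=1)}
step 3: add edge 2-3 (w=1); MST = {0-3(w=1) 1-5(w=1) 2-3(w=1)}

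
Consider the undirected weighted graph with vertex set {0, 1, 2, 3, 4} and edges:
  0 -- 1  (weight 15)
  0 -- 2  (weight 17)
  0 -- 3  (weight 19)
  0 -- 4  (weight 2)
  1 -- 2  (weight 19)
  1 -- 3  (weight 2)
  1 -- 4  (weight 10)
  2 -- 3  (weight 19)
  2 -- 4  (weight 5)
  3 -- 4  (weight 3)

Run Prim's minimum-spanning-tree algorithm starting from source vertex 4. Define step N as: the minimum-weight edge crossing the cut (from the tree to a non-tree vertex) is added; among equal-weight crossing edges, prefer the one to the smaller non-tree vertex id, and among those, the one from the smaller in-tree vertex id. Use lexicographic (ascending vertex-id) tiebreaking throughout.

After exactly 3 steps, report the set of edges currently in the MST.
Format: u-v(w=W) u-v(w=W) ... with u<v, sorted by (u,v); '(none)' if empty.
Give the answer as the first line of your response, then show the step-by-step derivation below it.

0-4(w=2) 1-3(w=2) 3-4(w=3)

step 1: add edge 0-4 (w=2); MST = {0-4(w=2)}
step 2: add edge 3-4 (w=3); MST = {0-4(w=2) 3-4(w=3)}
step 3: add edge 1-3 (w=2); MST = {0-4(w=2) 1-3(w=2) 3-4(w=3)}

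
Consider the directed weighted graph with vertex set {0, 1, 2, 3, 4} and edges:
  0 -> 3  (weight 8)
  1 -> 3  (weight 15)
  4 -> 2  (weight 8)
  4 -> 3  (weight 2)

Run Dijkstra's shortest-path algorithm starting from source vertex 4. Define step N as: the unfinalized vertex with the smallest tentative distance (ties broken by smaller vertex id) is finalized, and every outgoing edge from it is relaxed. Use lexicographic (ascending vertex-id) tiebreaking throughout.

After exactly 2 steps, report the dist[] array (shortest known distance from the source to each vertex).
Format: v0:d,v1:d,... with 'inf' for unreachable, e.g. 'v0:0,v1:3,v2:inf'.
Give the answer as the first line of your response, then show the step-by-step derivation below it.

v0:inf,v1:inf,v2:8,v3:2,v4:0

step 1: dist = v0:inf,v1:inf,v2:8,v3:2,v4:0
step 2: dist = v0:inf,v1:inf,v2:8,v3:2,v4:0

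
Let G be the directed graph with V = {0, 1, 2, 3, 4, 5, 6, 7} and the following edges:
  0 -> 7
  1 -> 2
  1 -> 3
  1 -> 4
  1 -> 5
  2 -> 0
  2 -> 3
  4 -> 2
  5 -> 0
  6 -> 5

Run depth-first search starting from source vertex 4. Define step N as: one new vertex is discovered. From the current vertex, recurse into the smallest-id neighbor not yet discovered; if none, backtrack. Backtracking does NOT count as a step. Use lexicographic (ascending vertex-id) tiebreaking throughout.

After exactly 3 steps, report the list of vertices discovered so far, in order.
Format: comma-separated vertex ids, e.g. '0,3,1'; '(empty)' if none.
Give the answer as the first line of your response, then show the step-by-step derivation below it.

4,2,0

step 1: discover 4; path=4; order=4
step 2: discover 2; path=4>2; order=4,2
step 3: discover 0; path=4>2>0; order=4,2,0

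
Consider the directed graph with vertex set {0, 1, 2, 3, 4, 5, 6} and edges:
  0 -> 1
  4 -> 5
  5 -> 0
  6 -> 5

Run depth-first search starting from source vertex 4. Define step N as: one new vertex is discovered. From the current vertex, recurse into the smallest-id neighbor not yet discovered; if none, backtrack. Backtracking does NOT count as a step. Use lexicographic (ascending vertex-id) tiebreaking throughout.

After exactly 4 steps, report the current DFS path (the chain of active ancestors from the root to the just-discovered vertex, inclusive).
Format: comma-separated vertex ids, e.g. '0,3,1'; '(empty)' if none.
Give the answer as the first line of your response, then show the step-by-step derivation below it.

4,5,0,1

step 1: discover 4; path=4; order=4
step 2: discover 5; path=4>5; order=4,5
step 3: discover 0; path=4>5>0; order=4,5,0
step 4: discover 1; path=4>5>0>1; order=4,5,0,1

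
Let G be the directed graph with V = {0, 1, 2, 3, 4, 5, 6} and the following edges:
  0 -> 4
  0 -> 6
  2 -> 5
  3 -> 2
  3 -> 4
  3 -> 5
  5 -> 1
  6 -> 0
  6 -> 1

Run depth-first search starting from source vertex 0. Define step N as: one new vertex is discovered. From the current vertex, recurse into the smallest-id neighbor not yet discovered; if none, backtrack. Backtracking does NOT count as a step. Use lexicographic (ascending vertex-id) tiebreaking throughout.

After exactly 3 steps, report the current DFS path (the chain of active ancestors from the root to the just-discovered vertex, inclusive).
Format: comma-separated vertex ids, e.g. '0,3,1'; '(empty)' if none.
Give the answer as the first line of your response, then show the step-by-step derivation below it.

0,6

step 1: discover 0; path=0; order=0
step 2: discover 4; path=0>4; order=0,4
step 3: discover 6; path=0>6; order=0,4,6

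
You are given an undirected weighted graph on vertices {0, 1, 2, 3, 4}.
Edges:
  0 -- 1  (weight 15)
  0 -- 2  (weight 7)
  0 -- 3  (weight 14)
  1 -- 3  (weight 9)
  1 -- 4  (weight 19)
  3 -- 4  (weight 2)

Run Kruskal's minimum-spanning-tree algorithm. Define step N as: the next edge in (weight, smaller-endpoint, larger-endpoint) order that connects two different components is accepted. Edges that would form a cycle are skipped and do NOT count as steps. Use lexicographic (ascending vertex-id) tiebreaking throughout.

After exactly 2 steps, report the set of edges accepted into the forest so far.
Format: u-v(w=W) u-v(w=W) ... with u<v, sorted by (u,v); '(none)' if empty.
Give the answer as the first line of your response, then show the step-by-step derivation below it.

0-2(w=7) 3-4(w=2)

step 1: add edge 3-4 (w=2); MST = {3-4(w=2)}
step 2: add edge 0-2 (w=7); MST = {0-2(w=7) 3-4(w=2)}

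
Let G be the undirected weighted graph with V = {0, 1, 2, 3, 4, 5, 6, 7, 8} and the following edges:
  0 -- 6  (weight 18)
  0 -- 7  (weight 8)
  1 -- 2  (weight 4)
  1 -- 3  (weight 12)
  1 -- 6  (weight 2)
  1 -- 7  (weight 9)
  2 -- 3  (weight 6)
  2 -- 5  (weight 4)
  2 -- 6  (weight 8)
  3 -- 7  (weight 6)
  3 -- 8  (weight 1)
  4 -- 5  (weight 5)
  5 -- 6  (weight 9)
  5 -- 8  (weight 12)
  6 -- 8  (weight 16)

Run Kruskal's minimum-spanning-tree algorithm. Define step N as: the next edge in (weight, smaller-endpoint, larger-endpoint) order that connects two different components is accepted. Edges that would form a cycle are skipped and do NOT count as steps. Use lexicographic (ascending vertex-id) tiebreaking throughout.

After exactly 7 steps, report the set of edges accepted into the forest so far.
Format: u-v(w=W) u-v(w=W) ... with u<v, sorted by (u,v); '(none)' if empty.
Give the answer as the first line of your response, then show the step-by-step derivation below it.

1-2(w=4) 1-6(w=2) 2-3(w=6) 2-5(w=4) 3-7(w=6) 3-8(w=1) 4-5(w=5)

step 1: add edge 3-8 (w=1); MST = {3-8(w=1)}
step 2: add edge 1-6 (w=2); MST = {1-6(w=2) 3-8(w=1)}
step 3: add edge 1-2 (w=4); MST = {1-2(w=4) 1-6(w=2) 3-8(w=1)}
step 4: add edge 2-5 (w=4); MST = {1-2(w=4) 1-6(w=2) 2-5(w=4) 3-8(w=1)}
step 5: add edge 4-5 (w=5); MST = {1-2(w=4) 1-6(w=2) 2-5(w=4) 3-8(w=1) 4-5(w=5)}
step 6: add edge 2-3 (w=6); MST = {1-2(w=4) 1-6(w=2) 2-3(w=6) 2-5(w=4) 3-8(w=1) 4-5(w=5)}
step 7: add edge 3-7 (w=6); MST = {1-2(w=4) 1-6(w=2) 2-3(w=6) 2-5(w=4) 3-7(w=6) 3-8(w=1) 4-5(w=5)}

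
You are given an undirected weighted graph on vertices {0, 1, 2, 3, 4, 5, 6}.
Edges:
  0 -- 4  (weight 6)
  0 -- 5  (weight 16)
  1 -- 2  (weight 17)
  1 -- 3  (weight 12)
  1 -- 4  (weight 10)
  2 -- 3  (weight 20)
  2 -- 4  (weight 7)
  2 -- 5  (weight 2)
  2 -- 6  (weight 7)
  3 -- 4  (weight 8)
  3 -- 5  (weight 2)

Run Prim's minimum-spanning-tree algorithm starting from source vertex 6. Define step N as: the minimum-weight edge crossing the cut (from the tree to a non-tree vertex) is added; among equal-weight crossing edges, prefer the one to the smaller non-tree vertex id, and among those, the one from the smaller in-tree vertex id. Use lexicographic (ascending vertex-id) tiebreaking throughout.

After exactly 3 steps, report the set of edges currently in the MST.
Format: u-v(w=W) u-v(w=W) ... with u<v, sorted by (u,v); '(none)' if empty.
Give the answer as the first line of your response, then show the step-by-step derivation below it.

2-5(w=2) 2-6(w=7) 3-5(w=2)

step 1: add edge 2-6 (w=7); MST = {2-6(w=7)}
step 2: add edge 2-5 (w=2); MST = {2-5(w=2) 2-6(w=7)}
step 3: add edge 3-5 (w=2); MST = {2-5(w=2) 2-6(w=7) 3-5(w=2)}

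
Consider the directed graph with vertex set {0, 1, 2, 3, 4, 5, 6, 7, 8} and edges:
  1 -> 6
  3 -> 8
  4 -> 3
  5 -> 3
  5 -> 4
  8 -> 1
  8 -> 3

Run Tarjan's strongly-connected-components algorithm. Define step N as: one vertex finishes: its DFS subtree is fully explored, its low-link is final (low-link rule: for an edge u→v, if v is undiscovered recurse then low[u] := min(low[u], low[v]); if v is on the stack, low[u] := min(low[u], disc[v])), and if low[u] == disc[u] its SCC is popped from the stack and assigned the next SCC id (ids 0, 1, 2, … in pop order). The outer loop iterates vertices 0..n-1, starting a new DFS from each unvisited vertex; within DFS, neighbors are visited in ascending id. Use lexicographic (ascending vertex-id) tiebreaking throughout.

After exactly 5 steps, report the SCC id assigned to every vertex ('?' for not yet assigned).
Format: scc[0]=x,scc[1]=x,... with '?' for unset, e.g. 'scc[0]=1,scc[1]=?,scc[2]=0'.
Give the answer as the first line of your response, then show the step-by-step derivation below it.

scc[0]=0,scc[1]=2,scc[2]=3,scc[3]=?,scc[4]=?,scc[5]=?,scc[6]=1,scc[7]=?,scc[8]=?

step 1: low=(low[0]=0,low[1]=?,low[2]=?,low[3]=?,low[4]=?,low[5]=?,low[6]=?,low[7]=?,low[8]=?); scc=(scc[0]=0,scc[1]=?,scc[2]=?,scc[3]=?,scc[4]=?,scc[5]=?,scc[6]=?,scc[7]=?,scc[8]=?)
step 2: low=(low[0]=0,low[1]=1,low[2]=?,low[3]=?,low[4]=?,low[5]=?,low[6]=2,low[7]=?,low[8]=?); scc=(scc[0]=0,scc[1]=?,scc[2]=?,scc[3]=?,scc[4]=?,scc[5]=?,scc[6]=1,scc[7]=?,scc[8]=?)
step 3: low=(low[0]=0,low[1]=1,low[2]=?,low[3]=?,low[4]=?,low[5]=?,low[6]=2,low[7]=?,low[8]=?); scc=(scc[0]=0,scc[1]=2,scc[2]=?,scc[3]=?,scc[4]=?,scc[5]=?,scc[6]=1,scc[7]=?,scc[8]=?)
step 4: low=(low[0]=0,low[1]=1,low[2]=3,low[3]=?,low[4]=?,low[5]=?,low[6]=2,low[7]=?,low[8]=?); scc=(scc[0]=0,scc[1]=2,scc[2]=3,scc[3]=?,scc[4]=?,scc[5]=?,scc[6]=1,scc[7]=?,scc[8]=?)
step 5: low=(low[0]=0,low[1]=1,low[2]=3,low[3]=4,low[4]=?,low[5]=?,low[6]=2,low[7]=?,low[8]=4); scc=(scc[0]=0,scc[1]=2,scc[2]=3,scc[3]=?,scc[4]=?,scc[5]=?,scc[6]=1,scc[7]=?,scc[8]=?)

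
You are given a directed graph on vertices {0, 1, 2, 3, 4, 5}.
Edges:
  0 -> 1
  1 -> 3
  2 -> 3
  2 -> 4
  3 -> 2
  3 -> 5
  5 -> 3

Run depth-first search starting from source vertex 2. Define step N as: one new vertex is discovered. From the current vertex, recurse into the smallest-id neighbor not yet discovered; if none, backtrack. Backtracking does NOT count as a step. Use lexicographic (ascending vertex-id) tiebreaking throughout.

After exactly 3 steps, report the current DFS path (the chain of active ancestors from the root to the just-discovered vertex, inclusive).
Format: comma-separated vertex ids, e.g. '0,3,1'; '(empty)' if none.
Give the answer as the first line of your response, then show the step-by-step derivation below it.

2,3,5

step 1: discover 2; path=2; order=2
step 2: discover 3; path=2>3; order=2,3
step 3: discover 5; path=2>3>5; order=2,3,5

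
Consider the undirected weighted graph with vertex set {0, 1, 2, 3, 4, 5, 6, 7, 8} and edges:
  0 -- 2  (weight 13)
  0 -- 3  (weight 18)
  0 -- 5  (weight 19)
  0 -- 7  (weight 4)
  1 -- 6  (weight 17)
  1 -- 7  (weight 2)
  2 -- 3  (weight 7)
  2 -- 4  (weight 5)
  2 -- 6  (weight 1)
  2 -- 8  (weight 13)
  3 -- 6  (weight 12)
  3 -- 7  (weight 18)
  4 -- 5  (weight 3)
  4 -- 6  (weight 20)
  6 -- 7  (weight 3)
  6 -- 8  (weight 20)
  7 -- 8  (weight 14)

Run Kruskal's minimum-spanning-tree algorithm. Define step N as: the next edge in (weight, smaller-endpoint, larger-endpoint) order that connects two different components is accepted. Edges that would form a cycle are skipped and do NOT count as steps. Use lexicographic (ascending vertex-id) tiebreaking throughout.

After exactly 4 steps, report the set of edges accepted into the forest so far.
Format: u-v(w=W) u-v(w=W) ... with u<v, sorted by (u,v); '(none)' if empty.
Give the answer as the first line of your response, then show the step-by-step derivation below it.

1-7(w=2) 2-6(w=1) 4-5(w=3) 6-7(w=3)

step 1: add edge 2-6 (w=1); MST = {2-6(w=1)}
step 2: add edge 1-7 (w=2); MST = {1-7(w=2) 2-6(w=1)}
step 3: add edge 4-5 (w=3); MST = {1-7(w=2) 2-6(w=1) 4-5(w=3)}
step 4: add edge 6-7 (w=3); MST = {1-7(w=2) 2-6(w=1) 4-5(w=3) 6-7(w=3)}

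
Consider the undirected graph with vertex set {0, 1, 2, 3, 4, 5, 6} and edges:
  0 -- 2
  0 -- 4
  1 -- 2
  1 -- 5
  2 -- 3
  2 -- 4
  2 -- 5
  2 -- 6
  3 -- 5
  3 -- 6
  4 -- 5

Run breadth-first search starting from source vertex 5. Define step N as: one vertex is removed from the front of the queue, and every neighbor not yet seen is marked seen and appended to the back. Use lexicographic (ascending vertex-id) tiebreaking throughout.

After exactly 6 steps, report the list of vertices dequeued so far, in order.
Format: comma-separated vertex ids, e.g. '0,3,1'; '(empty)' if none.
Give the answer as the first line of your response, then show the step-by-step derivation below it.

5,1,2,3,4,0

step 1: dequeue 5; queue=[1,2,3,4]; order=5
step 2: dequeue 1; queue=[2,3,4]; order=5,1
step 3: dequeue 2; queue=[3,4,0,6]; order=5,1,2
step 4: dequeue 3; queue=[4,0,6]; order=5,1,2,3
step 5: dequeue 4; queue=[0,6]; order=5,1,2,3,4
step 6: dequeue 0; queue=[6]; order=5,1,2,3,4,0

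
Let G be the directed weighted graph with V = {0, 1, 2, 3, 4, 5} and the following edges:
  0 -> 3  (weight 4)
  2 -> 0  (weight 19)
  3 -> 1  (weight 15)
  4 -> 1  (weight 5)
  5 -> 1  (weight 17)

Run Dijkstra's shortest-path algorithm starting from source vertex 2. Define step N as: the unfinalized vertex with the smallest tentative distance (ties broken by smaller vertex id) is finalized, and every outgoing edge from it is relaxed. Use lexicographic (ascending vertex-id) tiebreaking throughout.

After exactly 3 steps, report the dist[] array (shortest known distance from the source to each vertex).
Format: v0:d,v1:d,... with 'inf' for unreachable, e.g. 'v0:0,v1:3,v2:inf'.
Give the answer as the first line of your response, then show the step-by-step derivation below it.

v0:19,v1:38,v2:0,v3:23,v4:inf,v5:inf

step 1: dist = v0:19,v1:inf,v2:0,v3:inf,v4:inf,v5:inf
step 2: dist = v0:19,v1:inf,v2:0,v3:23,v4:inf,v5:inf
step 3: dist = v0:19,v1:38,v2:0,v3:23,v4:inf,v5:inf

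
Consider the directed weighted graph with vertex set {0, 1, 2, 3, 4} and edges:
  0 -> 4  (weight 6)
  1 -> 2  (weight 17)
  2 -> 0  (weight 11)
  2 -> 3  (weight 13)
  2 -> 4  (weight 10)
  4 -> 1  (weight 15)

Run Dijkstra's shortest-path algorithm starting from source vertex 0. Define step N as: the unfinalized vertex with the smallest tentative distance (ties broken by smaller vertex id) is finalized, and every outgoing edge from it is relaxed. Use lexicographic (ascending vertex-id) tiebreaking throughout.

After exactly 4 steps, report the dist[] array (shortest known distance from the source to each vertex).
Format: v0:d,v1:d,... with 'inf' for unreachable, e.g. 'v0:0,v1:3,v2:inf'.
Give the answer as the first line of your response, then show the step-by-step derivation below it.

v0:0,v1:21,v2:38,v3:51,v4:6

step 1: dist = v0:0,v1:inf,v2:inf,v3:inf,v4:6
step 2: dist = v0:0,v1:21,v2:inf,v3:inf,v4:6
step 3: dist = v0:0,v1:21,v2:38,v3:inf,v4:6
step 4: dist = v0:0,v1:21,v2:38,v3:51,v4:6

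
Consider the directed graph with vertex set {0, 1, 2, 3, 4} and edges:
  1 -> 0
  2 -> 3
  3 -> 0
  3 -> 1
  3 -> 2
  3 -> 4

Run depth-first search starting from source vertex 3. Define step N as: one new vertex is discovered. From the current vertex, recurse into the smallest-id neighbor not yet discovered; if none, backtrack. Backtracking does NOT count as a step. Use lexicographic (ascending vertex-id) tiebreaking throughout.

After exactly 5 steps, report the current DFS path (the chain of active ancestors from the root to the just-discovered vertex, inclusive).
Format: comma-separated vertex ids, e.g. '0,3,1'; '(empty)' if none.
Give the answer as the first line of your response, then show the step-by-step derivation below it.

3,4

step 1: discover 3; path=3; order=3
step 2: discover 0; path=3>0; order=3,0
step 3: discover 1; path=3>1; order=3,0,1
step 4: discover 2; path=3>2; order=3,0,1,2
step 5: discover 4; path=3>4; order=3,0,1,2,4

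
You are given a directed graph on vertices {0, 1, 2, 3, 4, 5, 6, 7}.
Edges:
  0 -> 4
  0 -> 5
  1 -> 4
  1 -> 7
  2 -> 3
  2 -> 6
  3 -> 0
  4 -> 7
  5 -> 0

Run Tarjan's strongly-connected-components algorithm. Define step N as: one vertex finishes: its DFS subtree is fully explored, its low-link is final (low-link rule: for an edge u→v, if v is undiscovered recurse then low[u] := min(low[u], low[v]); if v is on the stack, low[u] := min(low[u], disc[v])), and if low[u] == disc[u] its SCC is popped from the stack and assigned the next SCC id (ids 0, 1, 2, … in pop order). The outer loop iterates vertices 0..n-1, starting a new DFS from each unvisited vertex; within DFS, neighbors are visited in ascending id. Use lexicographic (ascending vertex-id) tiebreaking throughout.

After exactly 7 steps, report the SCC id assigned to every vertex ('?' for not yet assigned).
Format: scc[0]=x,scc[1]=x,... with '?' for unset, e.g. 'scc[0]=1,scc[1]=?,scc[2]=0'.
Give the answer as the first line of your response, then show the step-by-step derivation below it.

scc[0]=2,scc[1]=3,scc[2]=?,scc[3]=4,scc[4]=1,scc[5]=2,scc[6]=5,scc[7]=0

step 1: low=(low[0]=0,low[1]=?,low[2]=?,low[3]=?,low[4]=1,low[5]=?,low[6]=?,low[7]=2); scc=(scc[0]=?,scc[1]=?,scc[2]=?,scc[3]=?,scc[4]=?,scc[5]=?,scc[6]=?,scc[7]=0)
step 2: low=(low[0]=0,low[1]=?,low[2]=?,low[3]=?,low[4]=1,low[5]=?,low[6]=?,low[7]=2); scc=(scc[0]=?,scc[1]=?,scc[2]=?,scc[3]=?,scc[4]=1,scc[5]=?,scc[6]=?,scc[7]=0)
step 3: low=(low[0]=0,low[1]=?,low[2]=?,low[3]=?,low[4]=1,low[5]=0,low[6]=?,low[7]=2); scc=(scc[0]=?,scc[1]=?,scc[2]=?,scc[3]=?,scc[4]=1,scc[5]=?,scc[6]=?,scc[7]=0)
step 4: low=(low[0]=0,low[1]=?,low[2]=?,low[3]=?,low[4]=1,low[5]=0,low[6]=?,low[7]=2); scc=(scc[0]=2,scc[1]=?,scc[2]=?,scc[3]=?,scc[4]=1,scc[5]=2,scc[6]=?,scc[7]=0)
step 5: low=(low[0]=0,low[1]=4,low[2]=?,low[3]=?,low[4]=1,low[5]=0,low[6]=?,low[7]=2); scc=(scc[0]=2,scc[1]=3,scc[2]=?,scc[3]=?,scc[4]=1,scc[5]=2,scc[6]=?,scc[7]=0)
step 6: low=(low[0]=0,low[1]=4,low[2]=5,low[3]=6,low[4]=1,low[5]=0,low[6]=?,low[7]=2); scc=(scc[0]=2,scc[1]=3,scc[2]=?,scc[3]=4,scc[4]=1,scc[5]=2,scc[6]=?,scc[7]=0)
step 7: low=(low[0]=0,low[1]=4,low[2]=5,low[3]=6,low[4]=1,low[5]=0,low[6]=7,low[7]=2); scc=(scc[0]=2,scc[1]=3,scc[2]=?,scc[3]=4,scc[4]=1,scc[5]=2,scc[6]=5,scc[7]=0)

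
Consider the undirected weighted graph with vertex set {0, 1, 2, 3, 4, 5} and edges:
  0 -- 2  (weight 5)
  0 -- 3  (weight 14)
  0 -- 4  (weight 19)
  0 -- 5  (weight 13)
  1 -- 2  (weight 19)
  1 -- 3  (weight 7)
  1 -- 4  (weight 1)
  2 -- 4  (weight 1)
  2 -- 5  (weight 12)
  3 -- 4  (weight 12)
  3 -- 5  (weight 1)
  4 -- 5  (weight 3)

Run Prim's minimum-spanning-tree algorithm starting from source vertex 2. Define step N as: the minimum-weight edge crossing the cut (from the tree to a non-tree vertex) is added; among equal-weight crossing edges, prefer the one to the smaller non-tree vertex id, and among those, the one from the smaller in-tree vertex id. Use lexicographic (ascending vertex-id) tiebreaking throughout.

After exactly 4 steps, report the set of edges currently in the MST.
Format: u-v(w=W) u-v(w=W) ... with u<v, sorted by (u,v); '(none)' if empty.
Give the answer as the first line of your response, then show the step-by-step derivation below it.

1-4(w=1) 2-4(w=1) 3-5(w=1) 4-5(w=3)

step 1: add edge 2-4 (w=1); MST = {2-4(w=1)}
step 2: add edge 1-4 (w=1); MST = {1-4(w=1) 2-4(w=1)}
step 3: add edge 4-5 (w=3); MST = {1-4(w=1) 2-4(w=1) 4-5(w=3)}
step 4: add edge 3-5 (w=1); MST = {1-4(w=1) 2-4(w=1) 3-5(w=1) 4-5(w=3)}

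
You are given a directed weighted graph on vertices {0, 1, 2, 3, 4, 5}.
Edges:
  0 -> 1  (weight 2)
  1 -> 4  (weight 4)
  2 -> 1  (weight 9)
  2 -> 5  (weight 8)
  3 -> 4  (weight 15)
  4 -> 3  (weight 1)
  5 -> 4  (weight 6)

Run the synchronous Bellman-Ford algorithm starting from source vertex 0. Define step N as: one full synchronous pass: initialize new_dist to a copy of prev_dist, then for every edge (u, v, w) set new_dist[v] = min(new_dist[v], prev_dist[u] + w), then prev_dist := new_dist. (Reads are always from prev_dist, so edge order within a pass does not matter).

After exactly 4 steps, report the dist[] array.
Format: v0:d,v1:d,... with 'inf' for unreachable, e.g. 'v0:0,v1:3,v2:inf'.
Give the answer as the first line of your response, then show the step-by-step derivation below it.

v0:0,v1:2,v2:inf,v3:7,v4:6,v5:inf

step 1: dist = v0:0,v1:2,v2:inf,v3:inf,v4:inf,v5:inf
step 2: dist = v0:0,v1:2,v2:inf,v3:inf,v4:6,v5:inf
step 3: dist = v0:0,v1:2,v2:inf,v3:7,v4:6,v5:inf
step 4: dist = v0:0,v1:2,v2:inf,v3:7,v4:6,v5:inf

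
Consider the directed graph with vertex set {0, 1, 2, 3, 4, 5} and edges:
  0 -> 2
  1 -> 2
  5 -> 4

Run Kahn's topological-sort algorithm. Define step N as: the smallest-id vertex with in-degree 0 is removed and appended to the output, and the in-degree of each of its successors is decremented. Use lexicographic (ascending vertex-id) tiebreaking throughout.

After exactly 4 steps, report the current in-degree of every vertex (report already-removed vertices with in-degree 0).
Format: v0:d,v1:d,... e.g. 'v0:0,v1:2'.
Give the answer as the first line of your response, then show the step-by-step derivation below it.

v0:0,v1:0,v2:0,v3:0,v4:1,v5:0

step 1: output 0; order=[0]; indeg=(0,0,1,0,1,0)
step 2: output 1; order=[0,1]; indeg=(0,0,0,0,1,0)
step 3: output 2; order=[0,1,2]; indeg=(0,0,0,0,1,0)
step 4: output 3; order=[0,1,2,3]; indeg=(0,0,0,0,1,0)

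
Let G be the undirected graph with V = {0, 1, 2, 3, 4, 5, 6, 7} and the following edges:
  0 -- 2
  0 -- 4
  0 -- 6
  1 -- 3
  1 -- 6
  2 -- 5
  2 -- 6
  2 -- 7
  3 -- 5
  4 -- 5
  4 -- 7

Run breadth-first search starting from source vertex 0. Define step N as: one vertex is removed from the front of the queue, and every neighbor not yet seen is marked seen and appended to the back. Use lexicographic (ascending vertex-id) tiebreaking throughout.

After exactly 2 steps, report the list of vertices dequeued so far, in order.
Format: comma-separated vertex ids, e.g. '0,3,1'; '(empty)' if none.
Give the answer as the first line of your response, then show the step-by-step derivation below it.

0,2

step 1: dequeue 0; queue=[2,4,6]; order=0
step 2: dequeue 2; queue=[4,6,5,7]; order=0,2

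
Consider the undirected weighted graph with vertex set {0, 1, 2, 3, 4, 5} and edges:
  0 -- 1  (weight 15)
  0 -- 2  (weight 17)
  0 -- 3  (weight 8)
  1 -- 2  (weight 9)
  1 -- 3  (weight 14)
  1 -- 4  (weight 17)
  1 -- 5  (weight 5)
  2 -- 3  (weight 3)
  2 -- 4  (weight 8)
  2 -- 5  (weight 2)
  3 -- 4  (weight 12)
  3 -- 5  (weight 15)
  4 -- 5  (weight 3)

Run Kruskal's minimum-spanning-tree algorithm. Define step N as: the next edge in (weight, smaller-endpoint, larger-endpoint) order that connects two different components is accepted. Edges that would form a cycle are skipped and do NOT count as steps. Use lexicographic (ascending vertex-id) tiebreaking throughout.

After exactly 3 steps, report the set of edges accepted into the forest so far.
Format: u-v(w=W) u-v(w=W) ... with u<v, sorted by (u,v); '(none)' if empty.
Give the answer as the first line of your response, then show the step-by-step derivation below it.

2-3(w=3) 2-5(w=2) 4-5(w=3)

step 1: add edge 2-5 (w=2); MST = {2-5(w=2)}
step 2: add edge 2-3 (w=3); MST = {2-3(w=3) 2-5(w=2)}
step 3: add edge 4-5 (w=3); MST = {2-3(w=3) 2-5(w=2) 4-5(w=3)}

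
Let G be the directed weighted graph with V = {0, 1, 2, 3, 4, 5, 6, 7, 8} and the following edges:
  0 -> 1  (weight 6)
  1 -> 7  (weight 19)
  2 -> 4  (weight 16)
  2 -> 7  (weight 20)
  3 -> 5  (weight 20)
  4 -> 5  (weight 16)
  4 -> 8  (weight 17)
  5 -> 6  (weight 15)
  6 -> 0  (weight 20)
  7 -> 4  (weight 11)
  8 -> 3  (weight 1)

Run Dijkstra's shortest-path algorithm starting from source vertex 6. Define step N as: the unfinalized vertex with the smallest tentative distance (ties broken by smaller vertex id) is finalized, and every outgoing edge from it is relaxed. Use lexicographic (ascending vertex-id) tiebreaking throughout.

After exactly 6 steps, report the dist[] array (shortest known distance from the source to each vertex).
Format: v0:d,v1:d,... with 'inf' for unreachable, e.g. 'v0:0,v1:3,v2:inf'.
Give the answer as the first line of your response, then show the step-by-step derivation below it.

v0:20,v1:26,v2:inf,v3:inf,v4:56,v5:72,v6:0,v7:45,v8:73

step 1: dist = v0:20,v1:inf,v2:inf,v3:inf,v4:inf,v5:inf,v6:0,v7:inf,v8:inf
step 2: dist = v0:20,v1:26,v2:inf,v3:inf,v4:inf,v5:inf,v6:0,v7:inf,v8:inf
step 3: dist = v0:20,v1:26,v2:inf,v3:inf,v4:inf,v5:inf,v6:0,v7:45,v8:inf
step 4: dist = v0:20,v1:26,v2:inf,v3:inf,v4:56,v5:inf,v6:0,v7:45,v8:inf
step 5: dist = v0:20,v1:26,v2:inf,v3:inf,v4:56,v5:72,v6:0,v7:45,v8:73
step 6: dist = v0:20,v1:26,v2:inf,v3:inf,v4:56,v5:72,v6:0,v7:45,v8:73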